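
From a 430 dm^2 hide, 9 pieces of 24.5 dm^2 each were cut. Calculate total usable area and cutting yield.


Usable area = 220.5 dm^2
Yield = 51.3%

Total usable = 9 x 24.5 = 220.5 dm^2
Yield = 220.5 / 430 x 100 = 51.3%


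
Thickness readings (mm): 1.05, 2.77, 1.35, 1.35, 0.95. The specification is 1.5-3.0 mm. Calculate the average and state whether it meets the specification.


Average = 1.49 mm
Within specification: No


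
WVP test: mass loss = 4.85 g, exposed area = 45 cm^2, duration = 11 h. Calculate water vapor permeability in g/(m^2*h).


WVP = mass_loss / (area x time) x 10000
WVP = 4.85 / (45 x 11) x 10000
WVP = 4.85 / 495 x 10000 = 97.98 g/(m^2*h)


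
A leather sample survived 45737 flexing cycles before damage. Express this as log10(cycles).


4.66

log10(45737) = 4.66


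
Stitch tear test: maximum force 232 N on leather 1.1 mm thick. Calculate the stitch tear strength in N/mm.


210.9 N/mm

Stitch tear strength = force / thickness
STS = 232 / 1.1 = 210.9 N/mm


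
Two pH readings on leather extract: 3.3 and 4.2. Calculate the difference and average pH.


Difference = |3.3 - 4.2| = 0.9
Average = (3.3 + 4.2) / 2 = 3.75


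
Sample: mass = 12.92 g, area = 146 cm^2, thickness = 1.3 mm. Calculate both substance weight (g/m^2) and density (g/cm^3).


Substance weight = 884.9 g/m^2
Density = 0.681 g/cm^3


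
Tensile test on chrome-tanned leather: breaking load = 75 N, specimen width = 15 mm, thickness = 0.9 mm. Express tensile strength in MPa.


5.56 MPa

Cross-section = 15 x 0.9 = 13.5 mm^2
TS = 75 / 13.5 = 5.56 MPa
(1 N/mm^2 = 1 MPa)


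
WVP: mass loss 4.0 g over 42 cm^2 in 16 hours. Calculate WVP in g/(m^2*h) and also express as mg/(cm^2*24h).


WVP = 59.52 g/(m^2*h)
Daily rate = 142.86 mg/(cm^2*24h)


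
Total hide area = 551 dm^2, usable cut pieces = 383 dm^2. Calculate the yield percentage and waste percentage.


Yield = 69.5%
Waste = 30.5%

Yield = 383 / 551 x 100 = 69.5%
Waste = 551 - 383 = 168 dm^2
Waste% = 100 - 69.5 = 30.5%


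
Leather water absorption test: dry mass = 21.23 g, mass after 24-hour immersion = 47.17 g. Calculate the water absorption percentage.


122.2%

Water absorbed = 47.17 - 21.23 = 25.94 g
WA% = 25.94 / 21.23 x 100 = 122.2%


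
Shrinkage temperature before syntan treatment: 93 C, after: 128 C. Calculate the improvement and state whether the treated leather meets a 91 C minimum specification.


Improvement = 35 C
Meets 91 C spec: Yes

Improvement = 128 - 93 = 35 C
Spec check: 128 C >= 91 C? Yes


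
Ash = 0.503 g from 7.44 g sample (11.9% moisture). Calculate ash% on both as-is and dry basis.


As-is ash% = 0.503 / 7.44 x 100 = 6.76%
Dry mass = 7.44 x (100 - 11.9) / 100 = 6.55464 g
Dry-basis ash% = 0.503 / 6.55464 x 100 = 7.67%


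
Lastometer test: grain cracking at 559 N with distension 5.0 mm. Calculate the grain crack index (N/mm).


111.8 N/mm

Grain crack index = force / distension
Index = 559 / 5.0 = 111.8 N/mm


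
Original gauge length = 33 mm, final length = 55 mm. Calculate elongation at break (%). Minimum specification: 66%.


Elongation = 66.7%
Meets spec: Yes


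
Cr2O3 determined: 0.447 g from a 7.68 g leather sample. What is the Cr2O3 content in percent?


5.82%

Cr2O3% = 0.447 / 7.68 x 100
Cr2O3% = 5.82%


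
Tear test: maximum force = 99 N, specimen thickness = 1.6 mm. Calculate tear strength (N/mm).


61.9 N/mm


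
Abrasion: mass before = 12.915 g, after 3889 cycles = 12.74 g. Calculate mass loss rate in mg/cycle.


Mass loss = 12.915 - 12.74 = 0.175 g
Rate = 0.175 / 3889 x 1000 = 0.045 mg/cycle


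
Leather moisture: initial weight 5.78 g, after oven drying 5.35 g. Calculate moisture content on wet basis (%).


7.4%

Moisture = 5.78 - 5.35 = 0.43 g
MC = 0.43 / 5.78 x 100 = 7.4%


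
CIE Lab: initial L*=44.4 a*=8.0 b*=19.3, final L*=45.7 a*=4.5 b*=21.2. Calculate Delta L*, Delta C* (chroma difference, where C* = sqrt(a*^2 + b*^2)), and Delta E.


Delta L* = 45.7 - 44.4 = 1.3
C1* = sqrt((8.0)^2 + (19.3)^2) = 20.892
C2* = sqrt((4.5)^2 + (21.2)^2) = 21.672
Delta C* = 21.672 - 20.892 = 0.78
Delta E = sqrt((1.3)^2 + (-3.5)^2 + (1.9)^2) = 4.19


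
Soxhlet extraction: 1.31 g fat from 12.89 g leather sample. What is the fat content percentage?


10.2%


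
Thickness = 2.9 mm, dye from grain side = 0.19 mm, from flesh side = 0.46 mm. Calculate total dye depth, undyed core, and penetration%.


Total dyed = 0.65 mm
Undyed core = 2.25 mm
Penetration = 22.4%

Total dyed = 0.19 + 0.46 = 0.65 mm
Undyed core = 2.9 - 0.65 = 2.25 mm
Penetration = 0.65 / 2.9 x 100 = 22.4%


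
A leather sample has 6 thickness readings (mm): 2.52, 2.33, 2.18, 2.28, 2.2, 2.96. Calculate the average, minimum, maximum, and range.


Average = 2.41 mm
Min = 2.18 mm
Max = 2.96 mm
Range = 0.78 mm


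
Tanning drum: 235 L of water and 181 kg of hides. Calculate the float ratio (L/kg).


1.3


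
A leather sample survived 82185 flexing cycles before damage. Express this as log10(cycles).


log10(82185) = 4.91


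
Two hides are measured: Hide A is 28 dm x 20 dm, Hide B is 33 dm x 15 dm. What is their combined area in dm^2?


1055 dm^2


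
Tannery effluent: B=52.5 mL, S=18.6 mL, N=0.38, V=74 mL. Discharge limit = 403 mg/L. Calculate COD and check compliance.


COD = (52.5 - 18.6) x 0.38 x 8000 / 74 = 1392.6 mg/L
Limit: 403 mg/L
Compliant: No


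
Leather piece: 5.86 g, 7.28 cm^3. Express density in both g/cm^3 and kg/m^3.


0.805 g/cm^3
805 kg/m^3


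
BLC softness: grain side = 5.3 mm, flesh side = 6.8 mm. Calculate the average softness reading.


6.05 mm

Average = (5.3 + 6.8) / 2
Average = 6.05 mm


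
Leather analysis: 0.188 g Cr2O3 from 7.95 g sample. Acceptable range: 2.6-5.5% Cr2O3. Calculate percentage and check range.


Cr2O3% = 0.188 / 7.95 x 100 = 2.36%
Acceptable range: 2.6 to 5.5%
Within range: No


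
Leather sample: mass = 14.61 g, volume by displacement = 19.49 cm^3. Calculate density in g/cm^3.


0.750 g/cm^3

Density = mass / volume
Density = 14.61 / 19.49 = 0.750 g/cm^3


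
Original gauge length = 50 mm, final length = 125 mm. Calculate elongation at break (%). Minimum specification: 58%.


Extension = 125 - 50 = 75 mm
Elongation = 75 / 50 x 100 = 150.0%
Minimum required: 58%
Meets specification: Yes


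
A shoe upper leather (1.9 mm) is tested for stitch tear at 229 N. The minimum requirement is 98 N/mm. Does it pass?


STS = 120.5 N/mm
Passes: Yes


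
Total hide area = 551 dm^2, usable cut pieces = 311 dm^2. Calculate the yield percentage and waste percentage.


Yield = 56.4%
Waste = 43.6%


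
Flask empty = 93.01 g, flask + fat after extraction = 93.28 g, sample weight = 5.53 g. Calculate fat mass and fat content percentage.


Fat mass = 0.27 g
Fat content = 4.9%


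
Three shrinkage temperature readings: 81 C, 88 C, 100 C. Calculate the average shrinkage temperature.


89.7 C


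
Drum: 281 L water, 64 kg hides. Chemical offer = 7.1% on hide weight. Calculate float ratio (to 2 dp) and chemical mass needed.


Float ratio = 281 / 64 = 4.39
Chemical = 64 x 7.1 / 100 = 4.544 kg


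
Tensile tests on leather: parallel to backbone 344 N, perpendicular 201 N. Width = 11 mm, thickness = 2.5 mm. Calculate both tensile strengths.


Parallel = 12.51 N/mm^2
Perpendicular = 7.31 N/mm^2


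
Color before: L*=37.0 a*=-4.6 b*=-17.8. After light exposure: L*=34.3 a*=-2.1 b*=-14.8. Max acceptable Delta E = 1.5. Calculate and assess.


dL = -2.7, da = 2.5, db = 3.0
dE = sqrt((-2.7)^2 + (2.5)^2 + (3.0)^2) = 4.75
Max = 1.5
Passes: No


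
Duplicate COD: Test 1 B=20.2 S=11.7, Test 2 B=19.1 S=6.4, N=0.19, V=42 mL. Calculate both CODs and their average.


COD1 = 307.6 mg/L
COD2 = 459.6 mg/L
Average = 383.6 mg/L


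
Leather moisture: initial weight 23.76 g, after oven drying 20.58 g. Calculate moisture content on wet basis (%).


13.4%

Moisture = 23.76 - 20.58 = 3.18 g
MC = 3.18 / 23.76 x 100 = 13.4%


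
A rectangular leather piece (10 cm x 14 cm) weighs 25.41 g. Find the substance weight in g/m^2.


Area = 10 x 14 = 140 cm^2
SW = 25.41 / 140 x 10000 = 1815.0 g/m^2


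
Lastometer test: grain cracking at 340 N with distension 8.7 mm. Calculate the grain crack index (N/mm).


39.1 N/mm

Grain crack index = force / distension
Index = 340 / 8.7 = 39.1 N/mm


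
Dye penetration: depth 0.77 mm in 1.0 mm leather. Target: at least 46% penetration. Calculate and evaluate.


Penetration = 77.0%
Meets target: Yes

Penetration = 0.77 / 1.0 x 100 = 77.0%
Target: 46%
Meets target: Yes


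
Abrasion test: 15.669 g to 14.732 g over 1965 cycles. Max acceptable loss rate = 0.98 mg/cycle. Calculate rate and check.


Loss = 15.669 - 14.732 = 0.937 g
Rate = 0.937 g / 1965 cycles x 1000 = 0.477 mg/cycle
Max = 0.98 mg/cycle
Passes: Yes


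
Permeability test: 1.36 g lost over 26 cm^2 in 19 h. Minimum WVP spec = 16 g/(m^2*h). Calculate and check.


WVP = 27.53 g/(m^2*h)
Meets specification: Yes

WVP = 1.36 / (26 x 19) x 10000 = 27.53 g/(m^2*h)
Minimum: 16 g/(m^2*h)
Meets spec: Yes


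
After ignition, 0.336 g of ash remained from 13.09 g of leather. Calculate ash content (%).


Ash% = 0.336 / 13.09 x 100
Ash% = 2.57%


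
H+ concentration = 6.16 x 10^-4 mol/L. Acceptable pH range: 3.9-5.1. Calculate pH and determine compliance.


pH = -log10(6.16 x 10^-4) = 3.21
Range: 3.9 to 5.1
Compliant: No


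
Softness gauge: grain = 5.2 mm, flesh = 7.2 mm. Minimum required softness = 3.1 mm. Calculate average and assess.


Average softness = 6.20 mm
Meets requirement: Yes

Average = (5.2 + 7.2) / 2 = 6.20 mm
Minimum = 3.1 mm
Meets requirement: Yes


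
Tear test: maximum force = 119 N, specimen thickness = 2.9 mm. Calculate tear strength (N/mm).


41.0 N/mm

Tear strength = force / thickness
Tear = 119 / 2.9 = 41.0 N/mm


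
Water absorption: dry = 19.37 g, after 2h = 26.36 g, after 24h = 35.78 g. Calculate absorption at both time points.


WA (2h) = (26.36 - 19.37) / 19.37 x 100 = 36.1%
WA (24h) = (35.78 - 19.37) / 19.37 x 100 = 84.7%


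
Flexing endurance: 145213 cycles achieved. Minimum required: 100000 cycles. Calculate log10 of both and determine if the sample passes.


log10(145213) = 5.16
log10(100000) = 5.00
Passes: Yes


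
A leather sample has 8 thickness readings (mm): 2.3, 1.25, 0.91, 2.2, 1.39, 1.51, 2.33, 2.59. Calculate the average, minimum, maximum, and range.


Sum = 14.48
Average = 14.48 / 8 = 1.81 mm
Minimum = 0.91 mm
Maximum = 2.59 mm
Range = 2.59 - 0.91 = 1.68 mm


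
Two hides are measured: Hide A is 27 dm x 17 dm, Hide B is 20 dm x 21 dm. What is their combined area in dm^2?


879 dm^2

Hide A area = 27 x 17 = 459 dm^2
Hide B area = 20 x 21 = 420 dm^2
Total = 459 + 420 = 879 dm^2


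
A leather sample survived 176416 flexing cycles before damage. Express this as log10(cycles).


5.25

log10(176416) = 5.25


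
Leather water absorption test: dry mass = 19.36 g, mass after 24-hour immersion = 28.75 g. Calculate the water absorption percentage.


48.5%


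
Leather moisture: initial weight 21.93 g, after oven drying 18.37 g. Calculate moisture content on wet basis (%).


16.2%


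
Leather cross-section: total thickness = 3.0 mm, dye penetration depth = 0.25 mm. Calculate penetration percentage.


8.3%

Penetration% = 0.25 / 3.0 x 100
Penetration = 8.3%


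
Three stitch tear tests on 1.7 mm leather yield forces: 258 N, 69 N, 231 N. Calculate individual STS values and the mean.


STS1 = 258 / 1.7 = 151.8 N/mm
STS2 = 69 / 1.7 = 40.6 N/mm
STS3 = 231 / 1.7 = 135.9 N/mm
Mean = (151.8 + 40.6 + 135.9) / 3 = 109.4 N/mm


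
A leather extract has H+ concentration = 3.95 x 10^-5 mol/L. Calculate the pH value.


pH = 4.40

pH = -log10[H+]
pH = -log10(3.95 x 10^-5) = 4.40


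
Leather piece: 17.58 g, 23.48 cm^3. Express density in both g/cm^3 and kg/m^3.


0.749 g/cm^3
749 kg/m^3


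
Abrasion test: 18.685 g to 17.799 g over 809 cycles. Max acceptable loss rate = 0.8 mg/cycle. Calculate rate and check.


Rate = 1.095 mg/cycle
Passes: No


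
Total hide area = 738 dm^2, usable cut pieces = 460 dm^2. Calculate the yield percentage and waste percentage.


Yield = 460 / 738 x 100 = 62.3%
Waste = 738 - 460 = 278 dm^2
Waste% = 100 - 62.3 = 37.7%


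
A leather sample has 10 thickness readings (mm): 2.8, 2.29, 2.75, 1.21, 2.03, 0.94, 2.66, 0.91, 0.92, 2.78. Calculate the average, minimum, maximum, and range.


Average = 1.93 mm
Min = 0.91 mm
Max = 2.8 mm
Range = 1.89 mm


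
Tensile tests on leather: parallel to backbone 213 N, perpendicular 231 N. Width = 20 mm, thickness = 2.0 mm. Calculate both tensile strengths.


Area = 20 x 2.0 = 40.0 mm^2
TS (parallel) = 213 / 40.0 = 5.33 N/mm^2
TS (perpendicular) = 231 / 40.0 = 5.78 N/mm^2


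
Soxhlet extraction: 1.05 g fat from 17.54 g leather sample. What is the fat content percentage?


6.0%


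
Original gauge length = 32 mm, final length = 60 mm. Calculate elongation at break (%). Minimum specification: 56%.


Extension = 60 - 32 = 28 mm
Elongation = 28 / 32 x 100 = 87.5%
Minimum required: 56%
Meets specification: Yes


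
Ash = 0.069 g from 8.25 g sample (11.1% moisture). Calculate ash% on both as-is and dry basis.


As-is ash = 0.84%
Dry-basis ash = 0.94%

As-is ash% = 0.069 / 8.25 x 100 = 0.84%
Dry mass = 8.25 x (100 - 11.1) / 100 = 7.33425 g
Dry-basis ash% = 0.069 / 7.33425 x 100 = 0.94%


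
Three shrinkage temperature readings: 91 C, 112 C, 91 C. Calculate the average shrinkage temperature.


98.0 C

Average = (91 + 112 + 91) / 3
Average = 294 / 3 = 98.0 C


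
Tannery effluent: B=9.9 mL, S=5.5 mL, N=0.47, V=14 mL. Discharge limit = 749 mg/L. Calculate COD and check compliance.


COD = 1181.7 mg/L
Compliant: No

COD = (9.9 - 5.5) x 0.47 x 8000 / 14 = 1181.7 mg/L
Limit: 749 mg/L
Compliant: No


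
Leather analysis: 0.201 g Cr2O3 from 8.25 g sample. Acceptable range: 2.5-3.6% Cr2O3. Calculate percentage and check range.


Cr2O3% = 0.201 / 8.25 x 100 = 2.44%
Acceptable range: 2.5 to 3.6%
Within range: No


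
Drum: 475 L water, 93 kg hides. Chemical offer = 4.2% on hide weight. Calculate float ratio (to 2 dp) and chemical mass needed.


Float ratio = 5.11
Chemical needed = 3.906 kg


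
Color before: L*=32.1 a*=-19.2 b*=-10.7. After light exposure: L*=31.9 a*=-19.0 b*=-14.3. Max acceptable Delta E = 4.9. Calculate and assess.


dL = -0.2, da = 0.2, db = -3.6
dE = sqrt((-0.2)^2 + (0.2)^2 + (-3.6)^2) = 3.61
Max = 4.9
Passes: Yes


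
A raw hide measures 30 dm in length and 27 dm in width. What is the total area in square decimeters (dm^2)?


810 dm^2

Area = length x width
Area = 30 x 27 = 810 dm^2


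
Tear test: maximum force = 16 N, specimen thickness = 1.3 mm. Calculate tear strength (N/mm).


12.3 N/mm


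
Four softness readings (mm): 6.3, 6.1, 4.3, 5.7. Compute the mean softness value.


5.60 mm

Sum = 6.3 + 6.1 + 4.3 + 5.7
Mean = 22.4 / 4 = 5.60 mm


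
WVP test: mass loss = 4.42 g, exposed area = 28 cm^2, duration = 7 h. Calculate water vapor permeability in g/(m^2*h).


225.51 g/(m^2*h)

WVP = mass_loss / (area x time) x 10000
WVP = 4.42 / (28 x 7) x 10000
WVP = 4.42 / 196 x 10000 = 225.51 g/(m^2*h)


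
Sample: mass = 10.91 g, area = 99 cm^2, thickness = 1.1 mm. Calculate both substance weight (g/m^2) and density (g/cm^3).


SW = 10.91 / 99 x 10000 = 1102.0 g/m^2
Volume = 99 x 1.1 / 10 = 10.89 cm^3
Density = 10.91 / 10.89 = 1.002 g/cm^3


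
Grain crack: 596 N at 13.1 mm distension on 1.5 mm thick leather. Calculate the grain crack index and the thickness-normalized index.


Crack index = 596 / 13.1 = 45.5 N/mm
Normalized = 45.5 / 1.5 = 30.3 N/mm per mm


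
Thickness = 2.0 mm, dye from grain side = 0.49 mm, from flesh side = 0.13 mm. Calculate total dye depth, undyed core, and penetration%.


Total dyed = 0.49 + 0.13 = 0.62 mm
Undyed core = 2.0 - 0.62 = 1.38 mm
Penetration = 0.62 / 2.0 x 100 = 31.0%


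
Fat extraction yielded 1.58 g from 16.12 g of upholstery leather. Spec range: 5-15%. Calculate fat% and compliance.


Fat content = 9.8%
Compliant: Yes


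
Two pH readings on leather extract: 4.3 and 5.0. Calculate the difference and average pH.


Difference = |4.3 - 5.0| = 0.7
Average = (4.3 + 5.0) / 2 = 4.65


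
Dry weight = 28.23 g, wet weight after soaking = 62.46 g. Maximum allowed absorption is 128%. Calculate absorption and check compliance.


Absorption = 121.3%
Compliant: Yes

WA = (62.46 - 28.23) / 28.23 x 100 = 121.3%
Maximum allowed: 128%
Compliant: Yes


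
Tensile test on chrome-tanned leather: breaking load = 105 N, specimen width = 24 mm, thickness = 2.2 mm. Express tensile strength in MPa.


1.99 MPa


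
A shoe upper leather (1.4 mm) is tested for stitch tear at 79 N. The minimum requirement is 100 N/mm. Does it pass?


STS = 79 / 1.4 = 56.4 N/mm
Minimum required: 100 N/mm
Passes: No


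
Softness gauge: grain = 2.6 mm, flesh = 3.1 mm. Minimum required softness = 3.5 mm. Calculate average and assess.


Average softness = 2.85 mm
Meets requirement: No

Average = (2.6 + 3.1) / 2 = 2.85 mm
Minimum = 3.5 mm
Meets requirement: No


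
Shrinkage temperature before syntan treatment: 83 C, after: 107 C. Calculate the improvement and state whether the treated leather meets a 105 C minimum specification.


Improvement = 107 - 83 = 24 C
Spec check: 107 C >= 105 C? Yes


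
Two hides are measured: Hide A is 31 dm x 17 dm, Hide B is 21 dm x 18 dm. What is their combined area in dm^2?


905 dm^2

Hide A area = 31 x 17 = 527 dm^2
Hide B area = 21 x 18 = 378 dm^2
Total = 527 + 378 = 905 dm^2


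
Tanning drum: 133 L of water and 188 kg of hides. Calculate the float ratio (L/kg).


0.7


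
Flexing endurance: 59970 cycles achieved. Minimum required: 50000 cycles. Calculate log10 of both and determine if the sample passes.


log10(59970) = 4.78
log10(50000) = 4.70
Passes: Yes


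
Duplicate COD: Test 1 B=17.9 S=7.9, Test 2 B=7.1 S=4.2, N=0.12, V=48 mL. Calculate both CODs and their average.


COD1 = (17.9 - 7.9) x 0.12 x 8000 / 48 = 200.0 mg/L
COD2 = (7.1 - 4.2) x 0.12 x 8000 / 48 = 58.0 mg/L
Average = (200.0 + 58.0) / 2 = 129.0 mg/L


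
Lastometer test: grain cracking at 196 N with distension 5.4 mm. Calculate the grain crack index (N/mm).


Grain crack index = force / distension
Index = 196 / 5.4 = 36.3 N/mm


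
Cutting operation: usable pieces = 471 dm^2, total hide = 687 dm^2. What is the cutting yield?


68.6%


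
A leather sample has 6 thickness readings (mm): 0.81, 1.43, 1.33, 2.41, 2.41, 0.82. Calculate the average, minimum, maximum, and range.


Sum = 9.21
Average = 9.21 / 6 = 1.54 mm
Minimum = 0.81 mm
Maximum = 2.41 mm
Range = 2.41 - 0.81 = 1.60 mm


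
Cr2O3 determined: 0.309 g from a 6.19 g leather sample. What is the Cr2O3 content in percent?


4.99%

Cr2O3% = 0.309 / 6.19 x 100
Cr2O3% = 4.99%


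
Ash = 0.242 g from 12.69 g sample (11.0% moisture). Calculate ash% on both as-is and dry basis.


As-is ash% = 0.242 / 12.69 x 100 = 1.91%
Dry mass = 12.69 x (100 - 11.0) / 100 = 11.2941 g
Dry-basis ash% = 0.242 / 11.2941 x 100 = 2.14%


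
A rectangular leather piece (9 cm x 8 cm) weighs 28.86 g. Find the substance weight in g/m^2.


4008.3 g/m^2

Area = 9 x 8 = 72 cm^2
SW = 28.86 / 72 x 10000 = 4008.3 g/m^2


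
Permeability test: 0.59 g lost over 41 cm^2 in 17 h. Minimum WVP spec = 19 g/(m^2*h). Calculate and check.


WVP = 0.59 / (41 x 17) x 10000 = 8.46 g/(m^2*h)
Minimum: 19 g/(m^2*h)
Meets spec: No


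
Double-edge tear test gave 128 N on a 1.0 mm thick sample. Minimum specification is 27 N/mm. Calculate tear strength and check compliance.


Tear strength = 128 / 1.0 = 128.0 N/mm
Required minimum = 27 N/mm
Compliant: Yes


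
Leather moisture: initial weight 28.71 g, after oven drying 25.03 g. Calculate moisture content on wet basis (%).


12.8%

Moisture = 28.71 - 25.03 = 3.68 g
MC = 3.68 / 28.71 x 100 = 12.8%


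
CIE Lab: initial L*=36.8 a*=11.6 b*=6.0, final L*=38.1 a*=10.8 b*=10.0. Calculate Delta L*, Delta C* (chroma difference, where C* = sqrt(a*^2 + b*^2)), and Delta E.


Delta L* = 38.1 - 36.8 = 1.3
C1* = sqrt((11.6)^2 + (6.0)^2) = 13.060
C2* = sqrt((10.8)^2 + (10.0)^2) = 14.719
Delta C* = 14.719 - 13.060 = 1.66
Delta E = sqrt((1.3)^2 + (-0.8)^2 + (4.0)^2) = 4.28


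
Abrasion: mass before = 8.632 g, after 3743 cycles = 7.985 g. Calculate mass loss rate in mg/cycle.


Mass loss = 8.632 - 7.985 = 0.647 g
Rate = 0.647 / 3743 x 1000 = 0.173 mg/cycle


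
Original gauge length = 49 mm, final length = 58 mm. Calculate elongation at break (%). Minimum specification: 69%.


Extension = 58 - 49 = 9 mm
Elongation = 9 / 49 x 100 = 18.4%
Minimum required: 69%
Meets specification: No


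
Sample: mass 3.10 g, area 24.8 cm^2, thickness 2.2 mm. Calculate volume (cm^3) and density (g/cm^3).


Volume = 5.456 cm^3
Density = 0.568 g/cm^3

Thickness in cm = 2.2 / 10 = 0.22 cm
Volume = 24.8 x 0.22 = 5.456 cm^3
Density = 3.10 / 5.456 = 0.568 g/cm^3


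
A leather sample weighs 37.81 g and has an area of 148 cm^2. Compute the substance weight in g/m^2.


2554.7 g/m^2


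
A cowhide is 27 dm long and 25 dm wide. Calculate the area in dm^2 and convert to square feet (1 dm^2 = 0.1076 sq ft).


675 dm^2
72.63 sq ft


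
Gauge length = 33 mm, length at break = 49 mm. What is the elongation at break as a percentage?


48.5%

Extension = 49 - 33 = 16 mm
Elongation = 16 / 33 x 100 = 48.5%


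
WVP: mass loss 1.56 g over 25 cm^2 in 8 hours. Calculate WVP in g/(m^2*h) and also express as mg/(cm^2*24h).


WVP = 1.56 / (25 x 8) x 10000 = 78.00 g/(m^2*h)
Mass loss in mg = 1.56 x 1000 = 1560 mg
Per cm^2 per 24h in mg: 1560 x 24 / (25 x 8) = 37440 / 200 = 187.20 mg/(cm^2*24h)


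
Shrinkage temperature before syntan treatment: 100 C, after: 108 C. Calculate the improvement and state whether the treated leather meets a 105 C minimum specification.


Improvement = 108 - 100 = 8 C
Spec check: 108 C >= 105 C? Yes


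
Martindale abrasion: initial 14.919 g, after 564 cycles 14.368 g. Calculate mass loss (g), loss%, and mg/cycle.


Mass loss = 0.551 g
Loss = 3.69%
Rate = 0.977 mg/cycle

Loss = 14.919 - 14.368 = 0.551 g
Loss% = 0.551 / 14.919 x 100 = 3.69%
Rate = 0.551 / 564 x 1000 = 0.977 mg/cycle


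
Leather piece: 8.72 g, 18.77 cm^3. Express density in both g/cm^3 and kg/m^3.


0.465 g/cm^3
465 kg/m^3


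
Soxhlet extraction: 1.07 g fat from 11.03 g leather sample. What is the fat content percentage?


Fat content = 1.07 / 11.03 x 100
Fat = 9.7%


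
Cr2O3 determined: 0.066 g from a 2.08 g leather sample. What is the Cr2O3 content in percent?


Cr2O3% = 0.066 / 2.08 x 100
Cr2O3% = 3.17%


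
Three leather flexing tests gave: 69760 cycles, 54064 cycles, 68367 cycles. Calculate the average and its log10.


Average = (69760 + 54064 + 68367) / 3 = 64064 cycles
log10(64064) = 4.81


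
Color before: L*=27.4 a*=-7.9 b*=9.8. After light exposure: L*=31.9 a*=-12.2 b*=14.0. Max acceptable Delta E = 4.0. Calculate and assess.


Delta E = 7.51
Passes: No

dL = 4.5, da = -4.3, db = 4.2
dE = sqrt((4.5)^2 + (-4.3)^2 + (4.2)^2) = 7.51
Max = 4.0
Passes: No


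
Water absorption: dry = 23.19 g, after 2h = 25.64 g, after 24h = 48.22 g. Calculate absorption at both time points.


WA (2h) = (25.64 - 23.19) / 23.19 x 100 = 10.6%
WA (24h) = (48.22 - 23.19) / 23.19 x 100 = 107.9%


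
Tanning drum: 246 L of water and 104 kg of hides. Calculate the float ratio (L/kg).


2.4


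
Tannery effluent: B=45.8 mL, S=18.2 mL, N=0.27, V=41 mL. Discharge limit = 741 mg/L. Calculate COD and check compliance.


COD = 1454.0 mg/L
Compliant: No

COD = (45.8 - 18.2) x 0.27 x 8000 / 41 = 1454.0 mg/L
Limit: 741 mg/L
Compliant: No


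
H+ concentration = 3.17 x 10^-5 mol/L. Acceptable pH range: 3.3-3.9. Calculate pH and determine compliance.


pH = -log10(3.17 x 10^-5) = 4.50
Range: 3.3 to 3.9
Compliant: No


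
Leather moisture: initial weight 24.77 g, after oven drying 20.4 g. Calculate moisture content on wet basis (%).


17.6%

Moisture = 24.77 - 20.4 = 4.37 g
MC = 4.37 / 24.77 x 100 = 17.6%


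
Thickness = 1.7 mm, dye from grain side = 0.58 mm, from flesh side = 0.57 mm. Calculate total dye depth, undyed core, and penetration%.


Total dyed = 1.15 mm
Undyed core = 0.55 mm
Penetration = 67.6%


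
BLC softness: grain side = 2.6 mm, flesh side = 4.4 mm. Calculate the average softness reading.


3.50 mm

Average = (2.6 + 4.4) / 2
Average = 3.50 mm


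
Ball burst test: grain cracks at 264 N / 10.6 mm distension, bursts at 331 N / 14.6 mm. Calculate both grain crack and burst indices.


Crack index = 24.9 N/mm
Burst index = 22.7 N/mm

Crack index = 264 / 10.6 = 24.9 N/mm
Burst index = 331 / 14.6 = 22.7 N/mm


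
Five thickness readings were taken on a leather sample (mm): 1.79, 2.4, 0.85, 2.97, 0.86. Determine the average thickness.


Sum = 1.79 + 2.4 + 0.85 + 2.97 + 0.86 = 8.87
Average = 8.87 / 5 = 1.77 mm


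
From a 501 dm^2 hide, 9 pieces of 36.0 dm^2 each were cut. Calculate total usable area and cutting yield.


Usable area = 324.0 dm^2
Yield = 64.7%

Total usable = 9 x 36.0 = 324.0 dm^2
Yield = 324.0 / 501 x 100 = 64.7%


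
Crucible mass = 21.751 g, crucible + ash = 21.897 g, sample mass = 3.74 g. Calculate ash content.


Ash mass = 0.146 g
Ash content = 3.90%


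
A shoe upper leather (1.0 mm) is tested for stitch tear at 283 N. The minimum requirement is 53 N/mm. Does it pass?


STS = 283.0 N/mm
Passes: Yes


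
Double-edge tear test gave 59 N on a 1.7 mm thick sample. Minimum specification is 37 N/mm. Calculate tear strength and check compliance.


Tear strength = 34.7 N/mm
Compliant: No

Tear strength = 59 / 1.7 = 34.7 N/mm
Required minimum = 37 N/mm
Compliant: No


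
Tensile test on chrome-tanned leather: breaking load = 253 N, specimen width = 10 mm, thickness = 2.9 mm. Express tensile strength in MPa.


8.72 MPa


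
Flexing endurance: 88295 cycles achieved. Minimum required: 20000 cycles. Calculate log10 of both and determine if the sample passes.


log10(88295) = 4.95
log10(20000) = 4.30
Passes: Yes


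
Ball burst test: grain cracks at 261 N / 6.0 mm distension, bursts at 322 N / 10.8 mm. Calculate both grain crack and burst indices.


Crack index = 261 / 6.0 = 43.5 N/mm
Burst index = 322 / 10.8 = 29.8 N/mm


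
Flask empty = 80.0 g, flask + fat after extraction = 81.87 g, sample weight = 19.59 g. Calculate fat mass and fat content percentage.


Fat mass = 1.87 g
Fat content = 9.5%


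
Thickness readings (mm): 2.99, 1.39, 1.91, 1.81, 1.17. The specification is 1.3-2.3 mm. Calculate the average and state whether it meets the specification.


Sum = 9.27
Average = 9.27 / 5 = 1.85 mm
Specification range: 1.3 to 2.3 mm
Within spec: Yes


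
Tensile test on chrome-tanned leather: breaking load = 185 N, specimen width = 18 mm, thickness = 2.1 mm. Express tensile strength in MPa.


Cross-section = 18 x 2.1 = 37.8 mm^2
TS = 185 / 37.8 = 4.89 MPa
(1 N/mm^2 = 1 MPa)


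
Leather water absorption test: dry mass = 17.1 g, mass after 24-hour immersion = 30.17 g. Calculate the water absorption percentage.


76.4%

Water absorbed = 30.17 - 17.1 = 13.07 g
WA% = 13.07 / 17.1 x 100 = 76.4%


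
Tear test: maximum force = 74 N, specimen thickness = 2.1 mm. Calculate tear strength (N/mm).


Tear strength = force / thickness
Tear = 74 / 2.1 = 35.2 N/mm


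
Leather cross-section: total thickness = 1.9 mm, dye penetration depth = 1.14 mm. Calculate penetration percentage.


60.0%

Penetration% = 1.14 / 1.9 x 100
Penetration = 60.0%


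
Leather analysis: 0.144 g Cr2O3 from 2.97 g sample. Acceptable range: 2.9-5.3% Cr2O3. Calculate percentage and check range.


Cr2O3 = 4.85%
Within range: Yes

Cr2O3% = 0.144 / 2.97 x 100 = 4.85%
Acceptable range: 2.9 to 5.3%
Within range: Yes


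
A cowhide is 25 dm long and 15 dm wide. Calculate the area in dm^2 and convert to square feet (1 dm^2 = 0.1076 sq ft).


375 dm^2
40.35 sq ft

Area = 25 x 15 = 375 dm^2
Conversion: 375 x 0.1076 = 40.35 sq ft


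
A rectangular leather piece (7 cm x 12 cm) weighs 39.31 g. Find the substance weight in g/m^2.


4679.8 g/m^2

Area = 7 x 12 = 84 cm^2
SW = 39.31 / 84 x 10000 = 4679.8 g/m^2


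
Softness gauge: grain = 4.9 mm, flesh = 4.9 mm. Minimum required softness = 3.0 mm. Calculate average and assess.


Average softness = 4.90 mm
Meets requirement: Yes

Average = (4.9 + 4.9) / 2 = 4.90 mm
Minimum = 3.0 mm
Meets requirement: Yes


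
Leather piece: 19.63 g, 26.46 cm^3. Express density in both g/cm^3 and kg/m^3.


Density = 19.63 / 26.46 = 0.742 g/cm^3
Convert: 0.742 x 1000 = 742 kg/m^3


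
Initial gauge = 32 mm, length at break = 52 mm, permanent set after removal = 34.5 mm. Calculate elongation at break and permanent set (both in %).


Elongation at break = 62.5%
Permanent set = 7.8%

Elongation at break = (52 - 32) / 32 x 100 = 62.5%
Permanent set = (34.5 - 32) / 32 x 100 = 7.8%


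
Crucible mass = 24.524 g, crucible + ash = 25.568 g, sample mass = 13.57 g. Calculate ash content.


Ash mass = 1.044 g
Ash content = 7.69%


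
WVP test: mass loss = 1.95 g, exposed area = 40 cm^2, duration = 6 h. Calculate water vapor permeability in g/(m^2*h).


WVP = mass_loss / (area x time) x 10000
WVP = 1.95 / (40 x 6) x 10000
WVP = 1.95 / 240 x 10000 = 81.25 g/(m^2*h)


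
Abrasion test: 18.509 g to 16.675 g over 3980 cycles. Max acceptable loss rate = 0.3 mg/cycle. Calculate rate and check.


Rate = 0.461 mg/cycle
Passes: No


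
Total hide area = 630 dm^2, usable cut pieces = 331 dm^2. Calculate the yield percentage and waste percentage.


Yield = 52.5%
Waste = 47.5%

Yield = 331 / 630 x 100 = 52.5%
Waste = 630 - 331 = 299 dm^2
Waste% = 100 - 52.5 = 47.5%


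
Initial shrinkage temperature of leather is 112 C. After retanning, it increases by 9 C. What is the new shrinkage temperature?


121 C

New Ts = 112 + 9 = 121 C


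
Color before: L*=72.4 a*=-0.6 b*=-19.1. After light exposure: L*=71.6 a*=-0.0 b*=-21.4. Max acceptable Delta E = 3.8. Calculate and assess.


dL = -0.8, da = 0.6, db = -2.3
dE = sqrt((-0.8)^2 + (0.6)^2 + (-2.3)^2) = 2.51
Max = 3.8
Passes: Yes


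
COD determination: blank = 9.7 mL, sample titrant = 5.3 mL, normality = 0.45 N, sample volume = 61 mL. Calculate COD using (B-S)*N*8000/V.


COD = (9.7 - 5.3) x 0.45 x 8000 / 61
COD = 4.4 x 0.45 x 8000 / 61
COD = 259.7 mg/L


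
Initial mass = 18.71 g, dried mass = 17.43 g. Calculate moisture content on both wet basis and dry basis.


Wet basis = 6.8%
Dry basis = 7.3%

Moisture lost = 18.71 - 17.43 = 1.28 g
Wet basis MC = 1.28 / 18.71 x 100 = 6.8%
Dry basis MC = 1.28 / 17.43 x 100 = 7.3%


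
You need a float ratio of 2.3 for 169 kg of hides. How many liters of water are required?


388.7 L


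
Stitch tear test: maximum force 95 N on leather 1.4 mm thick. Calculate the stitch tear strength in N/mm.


67.9 N/mm

Stitch tear strength = force / thickness
STS = 95 / 1.4 = 67.9 N/mm


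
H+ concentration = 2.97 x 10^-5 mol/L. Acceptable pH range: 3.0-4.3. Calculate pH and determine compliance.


pH = 4.53
Compliant: No

pH = -log10(2.97 x 10^-5) = 4.53
Range: 3.0 to 4.3
Compliant: No


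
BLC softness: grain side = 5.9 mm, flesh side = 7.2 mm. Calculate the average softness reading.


6.55 mm


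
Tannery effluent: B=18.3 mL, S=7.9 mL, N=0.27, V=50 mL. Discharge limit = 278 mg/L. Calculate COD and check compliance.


COD = (18.3 - 7.9) x 0.27 x 8000 / 50 = 449.3 mg/L
Limit: 278 mg/L
Compliant: No


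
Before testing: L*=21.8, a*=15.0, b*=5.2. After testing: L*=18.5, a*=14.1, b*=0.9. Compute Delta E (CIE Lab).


dL = 18.5 - 21.8 = -3.3
da = 14.1 - 15.0 = -0.9
db = 0.9 - 5.2 = -4.3
dE = sqrt((-3.3)^2 + (-0.9)^2 + (-4.3)^2) = 5.49


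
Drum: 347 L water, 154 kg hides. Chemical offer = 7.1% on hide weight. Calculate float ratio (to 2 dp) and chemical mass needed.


Float ratio = 347 / 154 = 2.25
Chemical = 154 x 7.1 / 100 = 10.934 kg


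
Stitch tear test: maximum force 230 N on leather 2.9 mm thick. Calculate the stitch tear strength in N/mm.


79.3 N/mm

Stitch tear strength = force / thickness
STS = 230 / 2.9 = 79.3 N/mm


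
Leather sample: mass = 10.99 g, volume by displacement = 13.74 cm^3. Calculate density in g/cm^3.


0.800 g/cm^3


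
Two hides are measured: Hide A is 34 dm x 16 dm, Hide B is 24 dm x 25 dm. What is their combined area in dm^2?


Hide A area = 34 x 16 = 544 dm^2
Hide B area = 24 x 25 = 600 dm^2
Total = 544 + 600 = 1144 dm^2


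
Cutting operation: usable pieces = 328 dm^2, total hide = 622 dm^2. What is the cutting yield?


52.7%

Yield = usable / total x 100
Yield = 328 / 622 x 100 = 52.7%


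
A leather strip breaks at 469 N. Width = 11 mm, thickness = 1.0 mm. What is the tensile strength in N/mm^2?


42.64 N/mm^2

Cross-sectional area = 11 x 1.0 = 11.0 mm^2
Tensile strength = 469 / 11.0 = 42.64 N/mm^2


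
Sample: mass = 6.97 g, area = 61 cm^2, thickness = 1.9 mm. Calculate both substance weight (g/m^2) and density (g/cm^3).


SW = 6.97 / 61 x 10000 = 1142.6 g/m^2
Volume = 61 x 1.9 / 10 = 11.59 cm^3
Density = 6.97 / 11.59 = 0.601 g/cm^3


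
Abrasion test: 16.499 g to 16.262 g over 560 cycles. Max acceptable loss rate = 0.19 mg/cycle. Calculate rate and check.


Rate = 0.423 mg/cycle
Passes: No

Loss = 16.499 - 16.262 = 0.237 g
Rate = 0.237 g / 560 cycles x 1000 = 0.423 mg/cycle
Max = 0.19 mg/cycle
Passes: No


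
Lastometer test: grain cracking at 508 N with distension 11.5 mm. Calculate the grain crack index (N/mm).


Grain crack index = force / distension
Index = 508 / 11.5 = 44.2 N/mm


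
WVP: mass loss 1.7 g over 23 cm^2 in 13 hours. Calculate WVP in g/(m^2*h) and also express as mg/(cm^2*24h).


WVP = 1.7 / (23 x 13) x 10000 = 56.86 g/(m^2*h)
Mass loss in mg = 1.7 x 1000 = 1700 mg
Per cm^2 per 24h in mg: 1700 x 24 / (23 x 13) = 40800 / 299 = 136.45 mg/(cm^2*24h)


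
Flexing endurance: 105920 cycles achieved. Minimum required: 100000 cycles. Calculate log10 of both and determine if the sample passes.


log10(105920) = 5.02
log10(100000) = 5.00
Passes: Yes


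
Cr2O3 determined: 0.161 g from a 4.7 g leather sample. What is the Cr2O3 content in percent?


3.43%


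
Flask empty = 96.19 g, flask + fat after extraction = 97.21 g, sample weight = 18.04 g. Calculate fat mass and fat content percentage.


Fat mass = 1.02 g
Fat content = 5.7%

Fat mass = 97.21 - 96.19 = 1.02 g
Fat% = 1.02 / 18.04 x 100 = 5.7%


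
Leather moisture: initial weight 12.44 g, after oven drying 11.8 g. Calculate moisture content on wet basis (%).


5.1%

Moisture = 12.44 - 11.8 = 0.64 g
MC = 0.64 / 12.44 x 100 = 5.1%


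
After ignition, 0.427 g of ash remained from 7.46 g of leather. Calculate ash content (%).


Ash% = 0.427 / 7.46 x 100
Ash% = 5.72%


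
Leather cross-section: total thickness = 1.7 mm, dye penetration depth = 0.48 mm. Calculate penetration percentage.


Penetration% = 0.48 / 1.7 x 100
Penetration = 28.2%


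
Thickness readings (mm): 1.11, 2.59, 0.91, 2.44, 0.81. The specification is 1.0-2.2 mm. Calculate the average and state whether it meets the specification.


Sum = 7.86
Average = 7.86 / 5 = 1.57 mm
Specification range: 1.0 to 2.2 mm
Within spec: Yes


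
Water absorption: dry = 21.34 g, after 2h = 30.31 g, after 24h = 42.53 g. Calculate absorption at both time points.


2h absorption = 42.0%
24h absorption = 99.3%


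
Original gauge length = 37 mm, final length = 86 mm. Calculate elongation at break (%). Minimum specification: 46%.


Extension = 86 - 37 = 49 mm
Elongation = 49 / 37 x 100 = 132.4%
Minimum required: 46%
Meets specification: Yes


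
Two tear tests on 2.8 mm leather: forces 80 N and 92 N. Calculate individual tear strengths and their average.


Tear 1 = 28.6 N/mm
Tear 2 = 32.9 N/mm
Average = 30.8 N/mm

Tear 1 = 80 / 2.8 = 28.6 N/mm
Tear 2 = 92 / 2.8 = 32.9 N/mm
Average = (28.6 + 32.9) / 2 = 30.8 N/mm


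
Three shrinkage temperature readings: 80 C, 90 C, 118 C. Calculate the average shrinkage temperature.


96.0 C

Average = (80 + 90 + 118) / 3
Average = 288 / 3 = 96.0 C


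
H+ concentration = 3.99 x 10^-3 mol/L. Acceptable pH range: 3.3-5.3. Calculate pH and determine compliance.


pH = -log10(3.99 x 10^-3) = 2.40
Range: 3.3 to 5.3
Compliant: No


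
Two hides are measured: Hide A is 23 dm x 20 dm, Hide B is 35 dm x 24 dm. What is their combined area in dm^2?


Hide A area = 23 x 20 = 460 dm^2
Hide B area = 35 x 24 = 840 dm^2
Total = 460 + 840 = 1300 dm^2


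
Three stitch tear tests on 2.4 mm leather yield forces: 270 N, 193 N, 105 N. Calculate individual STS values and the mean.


STS1 = 112.5 N/mm
STS2 = 80.4 N/mm
STS3 = 43.8 N/mm
Mean = 78.9 N/mm

STS1 = 270 / 2.4 = 112.5 N/mm
STS2 = 193 / 2.4 = 80.4 N/mm
STS3 = 105 / 2.4 = 43.8 N/mm
Mean = (112.5 + 80.4 + 43.8) / 3 = 78.9 N/mm


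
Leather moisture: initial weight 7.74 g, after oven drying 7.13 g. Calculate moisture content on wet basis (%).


Moisture = 7.74 - 7.13 = 0.61 g
MC = 0.61 / 7.74 x 100 = 7.9%


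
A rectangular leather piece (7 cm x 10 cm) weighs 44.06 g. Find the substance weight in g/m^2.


6294.3 g/m^2

Area = 7 x 10 = 70 cm^2
SW = 44.06 / 70 x 10000 = 6294.3 g/m^2


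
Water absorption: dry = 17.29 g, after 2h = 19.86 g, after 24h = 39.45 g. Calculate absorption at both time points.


WA (2h) = (19.86 - 17.29) / 17.29 x 100 = 14.9%
WA (24h) = (39.45 - 17.29) / 17.29 x 100 = 128.2%


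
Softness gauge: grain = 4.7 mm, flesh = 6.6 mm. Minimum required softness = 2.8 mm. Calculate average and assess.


Average = (4.7 + 6.6) / 2 = 5.65 mm
Minimum = 2.8 mm
Meets requirement: Yes


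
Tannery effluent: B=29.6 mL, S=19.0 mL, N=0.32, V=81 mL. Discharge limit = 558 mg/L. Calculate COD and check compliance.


COD = 335.0 mg/L
Compliant: Yes


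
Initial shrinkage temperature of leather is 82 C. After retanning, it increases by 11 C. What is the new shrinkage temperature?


93 C

New Ts = 82 + 11 = 93 C


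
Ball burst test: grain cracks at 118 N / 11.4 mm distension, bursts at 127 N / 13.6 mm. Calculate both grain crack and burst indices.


Crack index = 10.4 N/mm
Burst index = 9.3 N/mm

Crack index = 118 / 11.4 = 10.4 N/mm
Burst index = 127 / 13.6 = 9.3 N/mm


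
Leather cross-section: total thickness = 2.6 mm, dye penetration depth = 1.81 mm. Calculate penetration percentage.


Penetration% = 1.81 / 2.6 x 100
Penetration = 69.6%


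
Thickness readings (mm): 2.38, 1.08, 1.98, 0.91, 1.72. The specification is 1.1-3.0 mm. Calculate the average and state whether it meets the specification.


Sum = 8.07
Average = 8.07 / 5 = 1.61 mm
Specification range: 1.1 to 3.0 mm
Within spec: Yes


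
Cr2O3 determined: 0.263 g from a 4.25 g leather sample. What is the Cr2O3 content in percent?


6.19%

Cr2O3% = 0.263 / 4.25 x 100
Cr2O3% = 6.19%


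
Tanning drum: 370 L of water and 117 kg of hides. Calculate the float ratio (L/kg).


3.2

Float ratio = water / hide weight
Ratio = 370 / 117 = 3.2


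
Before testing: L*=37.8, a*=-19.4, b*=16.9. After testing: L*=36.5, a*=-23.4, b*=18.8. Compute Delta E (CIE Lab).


dL = 36.5 - 37.8 = -1.3
da = -23.4 - (-19.4) = -4.0
db = 18.8 - 16.9 = 1.9
dE = sqrt((-1.3)^2 + (-4.0)^2 + (1.9)^2) = 4.62


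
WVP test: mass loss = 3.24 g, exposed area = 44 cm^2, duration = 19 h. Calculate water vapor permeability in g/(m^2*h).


WVP = mass_loss / (area x time) x 10000
WVP = 3.24 / (44 x 19) x 10000
WVP = 3.24 / 836 x 10000 = 38.76 g/(m^2*h)
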